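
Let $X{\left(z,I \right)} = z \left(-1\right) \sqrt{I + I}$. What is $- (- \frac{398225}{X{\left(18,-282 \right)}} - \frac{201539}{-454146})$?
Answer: $- \frac{201539}{454146} + \frac{398225 i \sqrt{141}}{5076} \approx -0.44378 + 931.57 i$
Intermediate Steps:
$X{\left(z,I \right)} = - z \sqrt{2} \sqrt{I}$ ($X{\left(z,I \right)} = - z \sqrt{2 I} = - z \sqrt{2} \sqrt{I}$)
$- (- \frac{398225}{X{\left(18,-282 \right)}} - \frac{201539}{-454146}) = - (- \frac{398225}{\left(-1\right) 18 \sqrt{2} \sqrt{-282}} - \frac{201539}{-454146}) = - (- \frac{398225}{\left(-1\right) 18 \sqrt{2} i \sqrt{282}} - - \frac{201539}{454146}) = - (- \frac{398225}{\left(-36\right) i \sqrt{141}} + \frac{201539}{454146}) = - (- 398225 \frac{i \sqrt{141}}{5076} + \frac{201539}{454146}) = - (- \frac{398225 i \sqrt{141}}{5076} + \frac{201539}{454146}) = - (\frac{201539}{454146} - \frac{398225 i \sqrt{141}}{5076}) = - \frac{201539}{454146} + \frac{398225 i \sqrt{141}}{5076}$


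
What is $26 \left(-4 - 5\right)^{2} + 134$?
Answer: $2240$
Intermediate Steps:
$26 \left(-4 - 5\right)^{2} + 134 = 26 \left(-9\right)^{2} + 134 = 26 \cdot 81 + 134 = 2106 + 134 = 2240$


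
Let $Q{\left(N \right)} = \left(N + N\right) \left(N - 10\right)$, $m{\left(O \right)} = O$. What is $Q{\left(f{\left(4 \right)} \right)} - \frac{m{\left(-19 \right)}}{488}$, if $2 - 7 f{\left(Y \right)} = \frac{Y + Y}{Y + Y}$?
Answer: $- \frac{66413}{23912} \approx -2.7774$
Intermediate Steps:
$f{\left(Y \right)} = \frac{1}{7}$ ($f{\left(Y \right)} = \frac{2}{7} - \frac{\left(Y + Y\right) \frac{1}{Y + Y}}{7} = \frac{2}{7} - \frac{2 Y \frac{1}{2 Y}}{7} = \frac{2}{7} - \frac{1}{7} = \frac{1}{7}$)
$Q{\left(N \right)} = 2 N \left(-10 + N\right)$
$Q{\left(f{\left(4 \right)} \right)} - \frac{m{\left(-19 \right)}}{488} = 2 \cdot \frac{1}{7} \left(-10 + \frac{1}{7}\right) - - \frac{19}{488} = 2 \cdot \frac{1}{7} \left(- \frac{69}{7}\right) - \left(-19\right) \frac{1}{488} = - \frac{138}{49} - - \frac{19}{488} = - \frac{138}{49} + \frac{19}{488} = - \frac{66413}{23912}$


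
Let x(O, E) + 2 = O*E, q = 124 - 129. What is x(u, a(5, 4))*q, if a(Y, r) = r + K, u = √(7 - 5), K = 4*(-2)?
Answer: 10 + 20*√2 ≈ 38.284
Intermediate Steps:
K = -8
u = √2 ≈ 1.4142
q = -5
a(Y, r) = -8 + r (a(Y, r) = r - 8 = -8 + r)
x(O, E) = -2 + E*O (x(O, E) = -2 + O*E = -2 + E*O)
x(u, a(5, 4))*q = (-2 + (-8 + 4)*√2)*(-5) = (-2 - 4*√2)*(-5) = 10 + 20*√2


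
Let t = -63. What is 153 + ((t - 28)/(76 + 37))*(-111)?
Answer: 27390/113 ≈ 242.39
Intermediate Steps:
153 + ((t - 28)/(76 + 37))*(-111) = 153 + ((-63 - 28)/(76 + 37))*(-111) = 153 - 91/113*(-111) = 153 + 10101/113 = 27390/113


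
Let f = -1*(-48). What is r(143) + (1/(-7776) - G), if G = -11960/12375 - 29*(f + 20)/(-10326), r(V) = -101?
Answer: -368845350427/3680186400 ≈ -100.22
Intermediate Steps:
f = 48
G = -3303182/4259475 (G = -11960/12375 - 29*(48 + 20)/(-10326) = -11960*1/12375 - 29*68*(-1/10326) = -2392/2475 - 1972*(-1/10326) = -2392/2475 + 986/5163 = -3303182/4259475 ≈ -0.77549)
r(143) + (1/(-7776) - G) = -101 + (1/(-7776) - 1*(-3303182/4259475)) = -101 + (-1/7776 + 3303182/4259475) = -101 + 2853475973/3680186400 = -368845350427/3680186400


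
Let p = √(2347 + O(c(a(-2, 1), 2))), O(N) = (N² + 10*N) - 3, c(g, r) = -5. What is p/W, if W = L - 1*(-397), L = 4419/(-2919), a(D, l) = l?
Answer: 973*√2319/384808 ≈ 0.12176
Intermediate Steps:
O(N) = -3 + N² + 10*N
L = -1473/973 (L = 4419*(-1/2919) = -1473/973 ≈ -1.5139)
W = 384808/973 (W = -1473/973 - 1*(-397) = -1473/973 + 397 = 384808/973 ≈ 395.49)
p = √2319 (p = √(2347 + (-3 + (-5)² + 10*(-5))) = √(2347 + (-3 + 25 - 50)) = √(2347 - 28) = √2319 ≈ 48.156)
p/W = √2319/(384808/973) = √2319*(973/384808) = 973*√2319/384808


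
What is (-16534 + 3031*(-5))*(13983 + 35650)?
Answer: -1572820137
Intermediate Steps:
(-16534 + 3031*(-5))*(13983 + 35650) = (-16534 - 15155)*49633 = -31689*49633 = -1572820137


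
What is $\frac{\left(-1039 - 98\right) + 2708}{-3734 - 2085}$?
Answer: $- \frac{1571}{5819} \approx -0.26998$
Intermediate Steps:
$\frac{\left(-1039 - 98\right) + 2708}{-3734 - 2085} = \frac{-1137 + 2708}{-5819} = 1571 \left(- \frac{1}{5819}\right) = - \frac{1571}{5819}$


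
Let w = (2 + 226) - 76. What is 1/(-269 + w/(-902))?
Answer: -451/121395 ≈ -0.0037151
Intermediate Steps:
w = 152 (w = 228 - 76 = 152)
1/(-269 + w/(-902)) = 1/(-269 + 152/(-902)) = 1/(-269 + 152*(-1/902)) = 1/(-269 - 76/451) = 1/(-121395/451) = -451/121395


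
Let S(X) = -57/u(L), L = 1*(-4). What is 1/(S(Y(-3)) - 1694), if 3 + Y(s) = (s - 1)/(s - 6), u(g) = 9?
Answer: -3/5101 ≈ -0.00058812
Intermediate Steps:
L = -4
Y(s) = -3 + (-1 + s)/(-6 + s) (Y(s) = -3 + (s - 1)/(s - 6) = -3 + (-1 + s)/(-6 + s))
S(X) = -19/3 (S(X) = -57/9 = -57*1/9 = -19/3)
1/(S(Y(-3)) - 1694) = 1/(-19/3 - 1694) = 1/(-5101/3) = -3/5101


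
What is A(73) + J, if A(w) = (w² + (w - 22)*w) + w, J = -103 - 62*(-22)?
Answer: 10386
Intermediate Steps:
J = 1261 (J = -103 + 1364 = 1261)
A(w) = w + w² + w*(-22 + w) (A(w) = (w² + (-22 + w)*w) + w = (w² + w*(-22 + w)) + w = w + w² + w*(-22 + w))
A(73) + J = 73*(-21 + 2*73) + 1261 = 73*(-21 + 146) + 1261 = 73*125 + 1261 = 9125 + 1261 = 10386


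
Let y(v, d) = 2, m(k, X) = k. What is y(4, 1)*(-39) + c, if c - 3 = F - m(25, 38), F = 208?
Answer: 108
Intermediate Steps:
c = 186 (c = 3 + (208 - 1*25) = 3 + (208 - 25) = 3 + 183 = 186)
y(4, 1)*(-39) + c = 2*(-39) + 186 = -78 + 186 = 108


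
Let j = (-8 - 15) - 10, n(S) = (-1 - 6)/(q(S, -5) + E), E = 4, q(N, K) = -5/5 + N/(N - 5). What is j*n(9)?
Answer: 44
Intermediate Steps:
q(N, K) = -1 + N/(-5 + N) (q(N, K) = -5*1/5 + N/(-5 + N) = -1 + N/(-5 + N))
n(S) = -7/(4 + 5/(-5 + S)) (n(S) = (-1 - 6)/(5/(-5 + S) + 4) = -7/(4 + 5/(-5 + S)))
j = -33 (j = -23 - 10 = -33)
j*n(9) = -231*(5 - 1*9)/(-15 + 4*9) = -231*(5 - 9)/(-15 + 36) = -231*(-4)/21 = -33*(-4/3) = 44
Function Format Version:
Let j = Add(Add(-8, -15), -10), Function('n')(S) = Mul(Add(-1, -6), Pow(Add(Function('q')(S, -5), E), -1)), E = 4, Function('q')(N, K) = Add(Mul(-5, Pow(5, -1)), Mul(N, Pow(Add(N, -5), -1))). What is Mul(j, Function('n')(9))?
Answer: 44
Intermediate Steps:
Function('q')(N, K) = Add(-1, Mul(N, Pow(Add(-5, N), -1))) (Function('q')(N, K) = Add(Mul(-5, Rational(1, 5)), Mul(N, Pow(Add(-5, N), -1))) = Add(-1, Mul(N, Pow(Add(-5, N), -1))))
Function('n')(S) = Mul(-7, Pow(Add(4, Mul(5, Pow(Add(-5, S), -1))), -1)) (Function('n')(S) = Mul(Add(-1, -6), Pow(Add(Mul(5, Pow(Add(-5, S), -1)), 4), -1)) = Mul(-7, Pow(Add(4, Mul(5, Pow(Add(-5, S), -1))), -1)))
j = -33 (j = Add(-23, -10) = -33)
Mul(j, Function('n')(9)) = Mul(-33, Mul(7, Pow(Add(-15, Mul(4, 9)), -1), Add(5, Mul(-1, 9)))) = Mul(-33, Mul(7, Pow(Add(-15, 36), -1), Add(5, -9))) = Mul(-33, Mul(7, Pow(21, -1), -4)) = Mul(-33, Mul(7, Rational(1, 21), -4)) = Mul(-33, Rational(-4, 3)) = 44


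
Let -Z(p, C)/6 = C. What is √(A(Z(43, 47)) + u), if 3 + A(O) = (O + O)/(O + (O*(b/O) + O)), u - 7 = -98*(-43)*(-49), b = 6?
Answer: 2*I*√446463519/93 ≈ 454.4*I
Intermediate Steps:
Z(p, C) = -6*C
u = -206479 (u = 7 - 98*(-43)*(-49) = 7 + 4214*(-49) = 7 - 206486 = -206479)
A(O) = -3 + 2*O/(6 + 2*O) (A(O) = -3 + (O + O)/(O + (O*(6/O) + O)) = -3 + (2*O)/(O + (6 + O)) = -3 + (2*O)/(6 + 2*O) = -3 + 2*O/(6 + 2*O))
√(A(Z(43, 47)) + u) = √((-9 - (-12)*47)/(3 - 6*47) - 206479) = √((-9 - 2*(-282))/(3 - 282) - 206479) = √((-9 + 564)/(-279) - 206479) = √(-1/279*555 - 206479) = √(-185/93 - 206479) = √(-19202732/93) = 2*I*√446463519/93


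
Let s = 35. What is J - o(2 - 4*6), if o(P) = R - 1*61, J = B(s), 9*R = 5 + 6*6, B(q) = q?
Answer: 823/9 ≈ 91.444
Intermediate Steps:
R = 41/9 (R = (5 + 6*6)/9 = (5 + 36)/9 = (⅑)*41 = 41/9 ≈ 4.5556)
J = 35
o(P) = -508/9 (o(P) = 41/9 - 1*61 = 41/9 - 61 = -508/9)
J - o(2 - 4*6) = 35 - 1*(-508/9) = 35 + 508/9 = 823/9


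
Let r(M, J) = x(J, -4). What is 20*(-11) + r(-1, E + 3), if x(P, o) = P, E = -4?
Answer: -221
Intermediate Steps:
r(M, J) = J
20*(-11) + r(-1, E + 3) = 20*(-11) + (-4 + 3) = -220 - 1 = -221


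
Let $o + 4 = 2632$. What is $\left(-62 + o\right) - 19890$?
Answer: $-17324$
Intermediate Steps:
$o = 2628$ ($o = -4 + 2632 = 2628$)
$\left(-62 + o\right) - 19890 = \left(-62 + 2628\right) - 19890 = 2566 - 19890 = -17324$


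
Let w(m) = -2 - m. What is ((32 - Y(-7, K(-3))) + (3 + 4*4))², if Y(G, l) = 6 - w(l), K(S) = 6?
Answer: 1369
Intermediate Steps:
Y(G, l) = 8 + l (Y(G, l) = 6 - (-2 - l) = 6 + (2 + l) = 8 + l)
((32 - Y(-7, K(-3))) + (3 + 4*4))² = ((32 - (8 + 6)) + (3 + 4*4))² = ((32 - 1*14) + (3 + 16))² = ((32 - 14) + 19)² = (18 + 19)² = 37² = 1369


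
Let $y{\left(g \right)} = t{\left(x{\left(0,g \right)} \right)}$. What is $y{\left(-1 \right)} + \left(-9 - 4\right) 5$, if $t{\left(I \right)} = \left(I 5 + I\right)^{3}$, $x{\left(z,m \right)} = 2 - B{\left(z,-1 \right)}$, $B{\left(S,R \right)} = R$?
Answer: $5767$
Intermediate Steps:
$x{\left(z,m \right)} = 3$ ($x{\left(z,m \right)} = 2 - -1 = 2 + 1 = 3$)
$t{\left(I \right)} = 216 I^{3}$ ($t{\left(I \right)} = \left(5 I + I\right)^{3} = \left(6 I\right)^{3} = 216 I^{3}$)
$y{\left(g \right)} = 5832$ ($y{\left(g \right)} = 216 \cdot 3^{3} = 216 \cdot 27 = 5832$)
$y{\left(-1 \right)} + \left(-9 - 4\right) 5 = 5832 + \left(-9 - 4\right) 5 = 5832 - 65 = 5767$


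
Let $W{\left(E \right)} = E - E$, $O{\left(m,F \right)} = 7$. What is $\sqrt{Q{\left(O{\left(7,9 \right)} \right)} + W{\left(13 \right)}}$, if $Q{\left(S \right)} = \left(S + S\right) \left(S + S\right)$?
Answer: $14$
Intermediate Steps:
$W{\left(E \right)} = 0$
$Q{\left(S \right)} = 4 S^{2}$ ($Q{\left(S \right)} = 2 S 2 S = 4 S^{2}$)
$\sqrt{Q{\left(O{\left(7,9 \right)} \right)} + W{\left(13 \right)}} = \sqrt{4 \cdot 7^{2} + 0} = \sqrt{4 \cdot 49 + 0} = \sqrt{196 + 0} = \sqrt{196} = 14$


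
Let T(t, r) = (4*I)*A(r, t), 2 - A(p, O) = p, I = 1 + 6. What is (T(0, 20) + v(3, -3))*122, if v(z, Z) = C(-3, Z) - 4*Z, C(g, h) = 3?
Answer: -59658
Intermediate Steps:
I = 7
A(p, O) = 2 - p
v(z, Z) = 3 - 4*Z
T(t, r) = 56 - 28*r (T(t, r) = (4*7)*(2 - r) = 28*(2 - r) = 56 - 28*r)
(T(0, 20) + v(3, -3))*122 = ((56 - 28*20) + (3 - 4*(-3)))*122 = ((56 - 560) + (3 + 12))*122 = (-504 + 15)*122 = -489*122 = -59658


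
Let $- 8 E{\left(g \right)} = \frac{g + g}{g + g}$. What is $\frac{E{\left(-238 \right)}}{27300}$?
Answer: $- \frac{1}{218400} \approx -4.5788 \cdot 10^{-6}$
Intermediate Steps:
$E{\left(g \right)} = - \frac{1}{8}$ ($E{\left(g \right)} = - \frac{\left(g + g\right) \frac{1}{g + g}}{8} = - \frac{2 g \frac{1}{2 g}}{8} = \left(- \frac{1}{8}\right) 1 = - \frac{1}{8}$)
$\frac{E{\left(-238 \right)}}{27300} = - \frac{1}{8 \cdot 27300} = \left(- \frac{1}{8}\right) \frac{1}{27300} = - \frac{1}{218400}$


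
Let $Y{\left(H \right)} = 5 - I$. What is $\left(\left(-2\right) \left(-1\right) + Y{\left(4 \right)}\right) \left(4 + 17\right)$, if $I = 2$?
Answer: $105$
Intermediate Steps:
$Y{\left(H \right)} = 3$ ($Y{\left(H \right)} = 5 - 2 = 3$)
$\left(\left(-2\right) \left(-1\right) + Y{\left(4 \right)}\right) \left(4 + 17\right) = \left(\left(-2\right) \left(-1\right) + 3\right) \left(4 + 17\right) = \left(2 + 3\right) 21 = 5 \cdot 21 = 105$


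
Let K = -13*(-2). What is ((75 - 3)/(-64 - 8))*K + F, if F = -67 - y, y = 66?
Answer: -159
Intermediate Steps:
F = -133 (F = -67 - 1*66 = -67 - 66 = -133)
K = 26
((75 - 3)/(-64 - 8))*K + F = ((75 - 3)/(-64 - 8))*26 - 133 = (72/(-72))*26 - 133 = (72*(-1/72))*26 - 133 = -1*26 - 133 = -26 - 133 = -159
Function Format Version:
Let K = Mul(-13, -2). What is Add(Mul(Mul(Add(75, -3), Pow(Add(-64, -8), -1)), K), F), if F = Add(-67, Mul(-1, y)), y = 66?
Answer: -159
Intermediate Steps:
F = -133 (F = Add(-67, Mul(-1, 66)) = Add(-67, -66) = -133)
K = 26
Add(Mul(Mul(Add(75, -3), Pow(Add(-64, -8), -1)), K), F) = Add(Mul(Mul(Add(75, -3), Pow(Add(-64, -8), -1)), 26), -133) = Add(Mul(Mul(72, Pow(-72, -1)), 26), -133) = Add(Mul(Mul(72, Rational(-1, 72)), 26), -133) = Add(Mul(-1, 26), -133) = Add(-26, -133) = -159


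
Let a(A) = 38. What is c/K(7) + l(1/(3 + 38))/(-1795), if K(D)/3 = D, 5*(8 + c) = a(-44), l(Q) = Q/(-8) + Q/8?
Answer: -2/105 ≈ -0.019048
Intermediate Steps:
l(Q) = 0 (l(Q) = Q*(-⅛) + Q*(⅛) = -Q/8 + Q/8 = 0)
c = -⅖ (c = -8 + (⅕)*38 = -8 + 38/5 = -⅖ ≈ -0.40000)
K(D) = 3*D
c/K(7) + l(1/(3 + 38))/(-1795) = -2/(5*(3*7)) + 0/(-1795) = -⅖/21 + 0*(-1/1795) = -⅖*1/21 + 0 = -2/105 + 0 = -2/105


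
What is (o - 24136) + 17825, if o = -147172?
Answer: -153483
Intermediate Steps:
(o - 24136) + 17825 = (-147172 - 24136) + 17825 = -171308 + 17825 = -153483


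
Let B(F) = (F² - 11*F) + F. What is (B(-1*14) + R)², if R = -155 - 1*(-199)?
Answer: 144400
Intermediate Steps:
R = 44 (R = -155 + 199 = 44)
B(F) = F² - 10*F
(B(-1*14) + R)² = ((-1*14)*(-10 - 1*14) + 44)² = (-14*(-10 - 14) + 44)² = (-14*(-24) + 44)² = (336 + 44)² = 380² = 144400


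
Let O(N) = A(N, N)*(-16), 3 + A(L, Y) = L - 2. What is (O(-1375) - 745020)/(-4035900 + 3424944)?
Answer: 60245/50913 ≈ 1.1833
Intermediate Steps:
A(L, Y) = -5 + L (A(L, Y) = -3 + (L - 2) = -3 + (-2 + L) = -5 + L)
O(N) = 80 - 16*N (O(N) = (-5 + N)*(-16) = 80 - 16*N)
(O(-1375) - 745020)/(-4035900 + 3424944) = ((80 - 16*(-1375)) - 745020)/(-4035900 + 3424944) = ((80 + 22000) - 745020)/(-610956) = (22080 - 745020)*(-1/610956) = -722940*(-1/610956) = 60245/50913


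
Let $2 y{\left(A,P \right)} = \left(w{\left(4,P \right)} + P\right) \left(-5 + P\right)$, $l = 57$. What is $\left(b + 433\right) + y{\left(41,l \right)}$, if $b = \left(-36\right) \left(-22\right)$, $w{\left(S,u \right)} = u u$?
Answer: $87181$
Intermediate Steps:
$w{\left(S,u \right)} = u^{2}$
$b = 792$
$y{\left(A,P \right)} = \frac{\left(-5 + P\right) \left(P + P^{2}\right)}{2}$ ($y{\left(A,P \right)} = \frac{\left(P^{2} + P\right) \left(-5 + P\right)}{2} = \frac{\left(P + P^{2}\right) \left(-5 + P\right)}{2} = \frac{\left(-5 + P\right) \left(P + P^{2}\right)}{2}$)
$\left(b + 433\right) + y{\left(41,l \right)} = \left(792 + 433\right) + \frac{1}{2} \cdot 57 \left(-5 + 57^{2} - 228\right) = 1225 + \frac{1}{2} \cdot 57 \left(-5 + 3249 - 228\right) = 1225 + \frac{1}{2} \cdot 57 \cdot 3016 = 1225 + 85956 = 87181$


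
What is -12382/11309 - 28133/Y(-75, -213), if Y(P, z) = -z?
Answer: -320793463/2408817 ≈ -133.17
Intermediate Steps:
-12382/11309 - 28133/Y(-75, -213) = -12382/11309 - 28133/((-1*(-213))) = -12382*1/11309 - 28133/213 = -12382/11309 - 28133*1/213 = -12382/11309 - 28133/213 = -320793463/2408817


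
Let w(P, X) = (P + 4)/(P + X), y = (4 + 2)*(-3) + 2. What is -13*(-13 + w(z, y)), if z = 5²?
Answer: 1144/9 ≈ 127.11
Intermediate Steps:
y = -16 (y = 6*(-3) + 2 = -18 + 2 = -16)
z = 25
w(P, X) = (4 + P)/(P + X)
-13*(-13 + w(z, y)) = -13*(-13 + (4 + 25)/(25 - 16)) = -13*(-13 + 29/9) = -13*(-88/9) = 1144/9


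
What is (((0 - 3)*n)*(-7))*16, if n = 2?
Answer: 672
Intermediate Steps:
(((0 - 3)*n)*(-7))*16 = (((0 - 3)*2)*(-7))*16 = (-3*2*(-7))*16 = -6*(-7)*16 = 42*16 = 672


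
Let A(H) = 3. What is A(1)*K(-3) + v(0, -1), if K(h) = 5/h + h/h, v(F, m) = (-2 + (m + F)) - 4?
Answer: -9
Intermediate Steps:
v(F, m) = -6 + F + m (v(F, m) = (-2 + (F + m)) - 4 = (-2 + F + m) - 4 = -6 + F + m)
K(h) = 1 + 5/h (K(h) = 5/h + 1 = 1 + 5/h)
A(1)*K(-3) + v(0, -1) = 3*((5 - 3)/(-3)) + (-6 + 0 - 1) = 3*(-1/3*2) - 7 = 3*(-2/3) - 7 = -2 - 7 = -9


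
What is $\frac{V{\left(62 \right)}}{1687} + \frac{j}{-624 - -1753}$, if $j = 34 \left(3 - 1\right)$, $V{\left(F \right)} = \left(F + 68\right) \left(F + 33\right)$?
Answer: $\frac{14057866}{1904623} \approx 7.3809$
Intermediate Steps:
$V{\left(F \right)} = \left(33 + F\right) \left(68 + F\right)$ ($V{\left(F \right)} = \left(68 + F\right) \left(33 + F\right) = \left(33 + F\right) \left(68 + F\right)$)
$j = 68$ ($j = 34 \cdot 2 = 68$)
$\frac{V{\left(62 \right)}}{1687} + \frac{j}{-624 - -1753} = \frac{2244 + 62^{2} + 101 \cdot 62}{1687} + \frac{68}{-624 - -1753} = \left(2244 + 3844 + 6262\right) \frac{1}{1687} + \frac{68}{-624 + 1753} = 12350 \cdot \frac{1}{1687} + \frac{68}{1129} = \frac{12350}{1687} + 68 \cdot \frac{1}{1129} = \frac{12350}{1687} + \frac{68}{1129} = \frac{14057866}{1904623}$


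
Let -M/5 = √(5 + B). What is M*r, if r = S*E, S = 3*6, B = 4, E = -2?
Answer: 540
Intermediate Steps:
S = 18
r = -36 (r = 18*(-2) = -36)
M = -15 (M = -5*√(5 + 4) = -5*√9 = -5*3 = -15)
M*r = -15*(-36) = 540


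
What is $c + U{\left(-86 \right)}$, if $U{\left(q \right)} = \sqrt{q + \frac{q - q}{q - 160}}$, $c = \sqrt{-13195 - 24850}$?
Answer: $i \left(\sqrt{86} + \sqrt{38045}\right) \approx 204.32 i$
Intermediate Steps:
$c = i \sqrt{38045}$ ($c = \sqrt{-38045} = i \sqrt{38045} \approx 195.05 i$)
$U{\left(q \right)} = \sqrt{q}$ ($U{\left(q \right)} = \sqrt{q + \frac{0}{-160 + q}} = \sqrt{q + 0} = \sqrt{q}$)
$c + U{\left(-86 \right)} = i \sqrt{38045} + \sqrt{-86} = i \sqrt{38045} + i \sqrt{86} = i \sqrt{86} + i \sqrt{38045}$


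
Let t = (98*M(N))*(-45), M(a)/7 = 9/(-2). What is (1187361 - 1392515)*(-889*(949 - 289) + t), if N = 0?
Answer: 91873090050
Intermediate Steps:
M(a) = -63/2 (M(a) = 7*(9/(-2)) = 7*(9*(-1/2)) = 7*(-9/2) = -63/2)
t = 138915 (t = (98*(-63/2))*(-45) = -3087*(-45) = 138915)
(1187361 - 1392515)*(-889*(949 - 289) + t) = (1187361 - 1392515)*(-889*(949 - 289) + 138915) = -205154*(-889*660 + 138915) = -205154*(-586740 + 138915) = -205154*(-447825) = 91873090050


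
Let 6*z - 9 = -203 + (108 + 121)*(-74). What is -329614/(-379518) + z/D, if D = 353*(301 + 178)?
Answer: 9108214333/10695260011 ≈ 0.85161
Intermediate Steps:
z = -8570/3 (z = 3/2 + (-203 + (108 + 121)*(-74))/6 = 3/2 + (-203 + 229*(-74))/6 = 3/2 + (-203 - 16946)/6 = 3/2 + (⅙)*(-17149) = 3/2 - 17149/6 = -8570/3 ≈ -2856.7)
D = 169087 (D = 353*479 = 169087)
-329614/(-379518) + z/D = -329614/(-379518) - 8570/3/169087 = -329614*(-1/379518) - 8570/3*1/169087 = 164807/189759 - 8570/507261 = 9108214333/10695260011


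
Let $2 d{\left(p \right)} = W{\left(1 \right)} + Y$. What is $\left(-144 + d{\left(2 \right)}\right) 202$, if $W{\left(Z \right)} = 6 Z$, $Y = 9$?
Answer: $-27573$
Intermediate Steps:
$d{\left(p \right)} = \frac{15}{2}$ ($d{\left(p \right)} = \frac{6 \cdot 1 + 9}{2} = \frac{6 + 9}{2} = \frac{1}{2} \cdot 15 = \frac{15}{2}$)
$\left(-144 + d{\left(2 \right)}\right) 202 = \left(-144 + \frac{15}{2}\right) 202 = \left(- \frac{273}{2}\right) 202 = -27573$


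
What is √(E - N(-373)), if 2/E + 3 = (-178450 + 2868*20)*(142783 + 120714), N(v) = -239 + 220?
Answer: 5*√773715862506297730361/31906851733 ≈ 4.3589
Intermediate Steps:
N(v) = -19
E = -2/31906851733 (E = 2/(-3 + (-178450 + 2868*20)*(142783 + 120714)) = 2/(-3 + (-178450 + 57360)*263497) = 2/(-3 - 121090*263497) = 2/(-3 - 31906851730) = 2/(-31906851733) = 2*(-1/31906851733) = -2/31906851733 ≈ -6.2682e-11)
√(E - N(-373)) = √(-2/31906851733 - 1*(-19)) = √(-2/31906851733 + 19) = √(606230182925/31906851733) = 5*√773715862506297730361/31906851733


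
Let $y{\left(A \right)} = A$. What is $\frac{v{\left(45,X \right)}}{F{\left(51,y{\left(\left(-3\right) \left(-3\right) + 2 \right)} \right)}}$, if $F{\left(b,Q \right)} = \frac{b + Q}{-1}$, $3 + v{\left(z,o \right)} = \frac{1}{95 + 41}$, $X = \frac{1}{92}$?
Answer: $\frac{407}{8432} \approx 0.048268$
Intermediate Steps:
$X = \frac{1}{92} \approx 0.01087$
$v{\left(z,o \right)} = - \frac{407}{136}$ ($v{\left(z,o \right)} = -3 + \frac{1}{95 + 41} = -3 + \frac{1}{136} = - \frac{407}{136}$)
$F{\left(b,Q \right)} = - Q - b$ ($F{\left(b,Q \right)} = - (Q + b) = - Q - b$)
$\frac{v{\left(45,X \right)}}{F{\left(51,y{\left(\left(-3\right) \left(-3\right) + 2 \right)} \right)}} = - \frac{407}{136 \left(- (\left(-3\right) \left(-3\right) + 2) - 51\right)} = - \frac{407}{136 \left(- (9 + 2) - 51\right)} = - \frac{407}{136 \left(\left(-1\right) 11 - 51\right)} = - \frac{407}{136 \left(-11 - 51\right)} = - \frac{407}{136 \left(-62\right)} = \left(- \frac{407}{136}\right) \left(- \frac{1}{62}\right) = \frac{407}{8432}$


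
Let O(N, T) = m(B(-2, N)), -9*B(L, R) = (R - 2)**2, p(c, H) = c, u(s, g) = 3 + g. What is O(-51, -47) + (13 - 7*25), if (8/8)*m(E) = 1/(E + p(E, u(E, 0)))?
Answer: -910125/5618 ≈ -162.00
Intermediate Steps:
B(L, R) = -(-2 + R)**2/9 (B(L, R) = -(R - 2)**2/9 = -(-2 + R)**2/9)
m(E) = 1/(2*E) (m(E) = 1/(E + E) = 1/(2*E))
O(N, T) = -9/(2*(-2 + N)**2) (O(N, T) = 1/(2*((-(-2 + N)**2/9))) = (-9/(-2 + N)**2)/2 = -9/(2*(-2 + N)**2))
O(-51, -47) + (13 - 7*25) = -9/(2*(-2 - 51)**2) + (13 - 7*25) = -9/2/(-53)**2 + (13 - 175) = -9/2*1/2809 - 162 = -9/5618 - 162 = -910125/5618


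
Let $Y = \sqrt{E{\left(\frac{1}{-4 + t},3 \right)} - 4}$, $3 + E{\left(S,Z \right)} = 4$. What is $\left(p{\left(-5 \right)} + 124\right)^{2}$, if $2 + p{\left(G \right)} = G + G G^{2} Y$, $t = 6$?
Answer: $\left(117 - 125 i \sqrt{3}\right)^{2} \approx -33186.0 - 50663.0 i$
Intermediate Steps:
$E{\left(S,Z \right)} = 1$ ($E{\left(S,Z \right)} = -3 + 4 = 1$)
$Y = i \sqrt{3}$ ($Y = \sqrt{1 - 4} = \sqrt{-3} = i \sqrt{3} \approx 1.732 i$)
$p{\left(G \right)} = -2 + G + i \sqrt{3} G^{3}$ ($p{\left(G \right)} = -2 + \left(G + G G^{2} i \sqrt{3}\right) = -2 + \left(G + G^{3} i \sqrt{3}\right) = -2 + \left(G + i \sqrt{3} G^{3}\right) = -2 + G + i \sqrt{3} G^{3}$)
$\left(p{\left(-5 \right)} + 124\right)^{2} = \left(\left(-2 - 5 + i \sqrt{3} \left(-5\right)^{3}\right) + 124\right)^{2} = \left(\left(-2 - 5 + i \sqrt{3} \left(-125\right)\right) + 124\right)^{2} = \left(\left(-2 - 5 - 125 i \sqrt{3}\right) + 124\right)^{2} = \left(\left(-7 - 125 i \sqrt{3}\right) + 124\right)^{2} = \left(117 - 125 i \sqrt{3}\right)^{2}$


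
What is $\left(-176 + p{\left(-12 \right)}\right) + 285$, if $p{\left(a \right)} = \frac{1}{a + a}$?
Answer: $\frac{2615}{24} \approx 108.96$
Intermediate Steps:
$p{\left(a \right)} = \frac{1}{2 a}$
$\left(-176 + p{\left(-12 \right)}\right) + 285 = \left(-176 + \frac{1}{2 \left(-12\right)}\right) + 285 = \left(-176 + \frac{1}{2} \left(- \frac{1}{12}\right)\right) + 285 = \left(-176 - \frac{1}{24}\right) + 285 = - \frac{4225}{24} + 285 = \frac{2615}{24}$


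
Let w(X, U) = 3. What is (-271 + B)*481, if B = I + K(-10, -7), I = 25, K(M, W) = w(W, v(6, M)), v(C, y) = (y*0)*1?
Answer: -116883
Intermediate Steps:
v(C, y) = 0 (v(C, y) = 0*1 = 0)
K(M, W) = 3
B = 28 (B = 25 + 3 = 28)
(-271 + B)*481 = (-271 + 28)*481 = -243*481 = -116883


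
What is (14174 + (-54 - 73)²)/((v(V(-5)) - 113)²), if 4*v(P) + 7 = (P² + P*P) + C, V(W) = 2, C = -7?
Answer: 121212/52441 ≈ 2.3114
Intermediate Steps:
v(P) = -7/2 + P²/2 (v(P) = -7/4 + ((P² + P*P) - 7)/4 = -7/4 + ((P² + P²) - 7)/4 = -7/4 + (2*P² - 7)/4 = -7/4 + (-7 + 2*P²)/4 = -7/4 + (-7/4 + P²/2) = -7/2 + P²/2)
(14174 + (-54 - 73)²)/((v(V(-5)) - 113)²) = (14174 + (-54 - 73)²)/(((-7/2 + (½)*2²) - 113)²) = (14174 + (-127)²)/(((-7/2 + (½)*4) - 113)²) = (14174 + 16129)/(((-7/2 + 2) - 113)²) = 30303/((-3/2 - 113)²) = 30303/((-229/2)²) = 30303/(52441/4) = 30303*(4/52441) = 121212/52441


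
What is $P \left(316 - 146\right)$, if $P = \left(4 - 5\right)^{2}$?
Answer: $170$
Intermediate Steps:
$P = 1$ ($P = \left(-1\right)^{2} = 1$)
$P \left(316 - 146\right) = 1 \left(316 - 146\right) = 1 \cdot 170 = 170$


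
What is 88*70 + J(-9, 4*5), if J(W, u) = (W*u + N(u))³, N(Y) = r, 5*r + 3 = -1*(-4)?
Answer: -725802699/125 ≈ -5.8064e+6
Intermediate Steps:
r = ⅕ (r = -⅗ + (-1*(-4))/5 = -⅗ + (⅕)*4 = -⅗ + ⅘ = ⅕ ≈ 0.20000)
N(Y) = ⅕
J(W, u) = (⅕ + W*u)³ (J(W, u) = (W*u + ⅕)³ = (⅕ + W*u)³)
88*70 + J(-9, 4*5) = 88*70 + (1 + 5*(-9)*(4*5))³/125 = 6160 + (1 + 5*(-9)*20)³/125 = 6160 + (1 - 900)³/125 = 6160 + (1/125)*(-899)³ = 6160 + (1/125)*(-726572699) = 6160 - 726572699/125 = -725802699/125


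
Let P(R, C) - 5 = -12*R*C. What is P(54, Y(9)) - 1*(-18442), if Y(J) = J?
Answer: 12615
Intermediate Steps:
P(R, C) = 5 - 12*C*R (P(R, C) = 5 - 12*R*C = 5 - 12*C*R)
P(54, Y(9)) - 1*(-18442) = (5 - 12*9*54) - 1*(-18442) = (5 - 5832) + 18442 = -5827 + 18442 = 12615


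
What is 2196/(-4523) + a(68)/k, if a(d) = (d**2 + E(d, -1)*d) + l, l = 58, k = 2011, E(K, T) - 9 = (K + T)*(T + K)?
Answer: 1400183402/9095753 ≈ 153.94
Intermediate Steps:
E(K, T) = 9 + (K + T)**2 (E(K, T) = 9 + (K + T)*(T + K) = 9 + (K + T)*(K + T) = 9 + (K + T)**2)
a(d) = 58 + d**2 + d*(9 + (-1 + d)**2) (a(d) = (d**2 + (9 + (d - 1)**2)*d) + 58 = (d**2 + (9 + (-1 + d)**2)*d) + 58 = (d**2 + d*(9 + (-1 + d)**2)) + 58 = 58 + d**2 + d*(9 + (-1 + d)**2))
2196/(-4523) + a(68)/k = 2196/(-4523) + (58 + 68**3 - 1*68**2 + 10*68)/2011 = 2196*(-1/4523) + (58 + 314432 - 1*4624 + 680)*(1/2011) = -2196/4523 + (58 + 314432 - 4624 + 680)*(1/2011) = -2196/4523 + 310546*(1/2011) = -2196/4523 + 310546/2011 = 1400183402/9095753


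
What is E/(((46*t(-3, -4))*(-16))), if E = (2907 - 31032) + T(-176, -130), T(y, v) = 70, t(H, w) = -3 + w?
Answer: -28055/5152 ≈ -5.4455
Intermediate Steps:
E = -28055 (E = (2907 - 31032) + 70 = -28125 + 70 = -28055)
E/(((46*t(-3, -4))*(-16))) = -28055*(-1/(736*(-3 - 4))) = -28055/((46*(-7))*(-16)) = -28055/((-322*(-16))) = -28055/5152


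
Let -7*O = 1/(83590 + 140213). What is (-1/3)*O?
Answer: 1/4699863 ≈ 2.1277e-7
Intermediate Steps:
O = -1/1566621 (O = -1/(7*(83590 + 140213)) = -1/7/223803 = -1/7*1/223803 = -1/1566621 ≈ -6.3832e-7)
(-1/3)*O = -1/3*(-1/1566621) = 1/4699863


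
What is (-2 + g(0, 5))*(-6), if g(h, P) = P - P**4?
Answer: 3732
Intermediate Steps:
(-2 + g(0, 5))*(-6) = (-2 + (5 - 1*5**4))*(-6) = (-2 + (5 - 1*625))*(-6) = (-2 + (5 - 625))*(-6) = (-2 - 620)*(-6) = -622*(-6) = 3732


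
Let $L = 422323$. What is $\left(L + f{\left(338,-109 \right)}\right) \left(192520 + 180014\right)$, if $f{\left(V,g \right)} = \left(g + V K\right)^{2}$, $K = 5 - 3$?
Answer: $277095259608$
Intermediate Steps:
$K = 2$ ($K = 5 - 3 = 2$)
$f{\left(V,g \right)} = \left(g + 2 V\right)^{2}$ ($f{\left(V,g \right)} = \left(g + V 2\right)^{2} = \left(g + 2 V\right)^{2}$)
$\left(L + f{\left(338,-109 \right)}\right) \left(192520 + 180014\right) = \left(422323 + \left(-109 + 2 \cdot 338\right)^{2}\right) \left(192520 + 180014\right) = \left(422323 + \left(-109 + 676\right)^{2}\right) 372534 = \left(422323 + 567^{2}\right) 372534 = \left(422323 + 321489\right) 372534 = 743812 \cdot 372534 = 277095259608$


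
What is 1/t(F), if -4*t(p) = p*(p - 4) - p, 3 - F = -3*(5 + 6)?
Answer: -1/279 ≈ -0.0035842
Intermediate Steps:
F = 36 (F = 3 - (-3)*(5 + 6) = 3 - (-3)*11 = 3 - 1*(-33) = 3 + 33 = 36)
t(p) = p/4 - p*(-4 + p)/4 (t(p) = -(p*(p - 4) - p)/4 = -(p*(-4 + p) - p)/4 = -(-p + p*(-4 + p))/4 = p/4 - p*(-4 + p)/4)
1/t(F) = 1/((¼)*36*(5 - 1*36)) = 1/((¼)*36*(5 - 36)) = 1/((¼)*36*(-31)) = 1/(-279) = -1/279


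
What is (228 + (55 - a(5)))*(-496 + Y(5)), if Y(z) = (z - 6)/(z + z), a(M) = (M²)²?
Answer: 848331/5 ≈ 1.6967e+5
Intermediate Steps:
a(M) = M⁴
Y(z) = (-6 + z)/(2*z) (Y(z) = (-6 + z)/((2*z)) = (-6 + z)*(1/(2*z)) = (-6 + z)/(2*z))
(228 + (55 - a(5)))*(-496 + Y(5)) = (228 + (55 - 1*5⁴))*(-496 + (½)*(-6 + 5)/5) = (228 + (55 - 1*625))*(-496 + (½)*(⅕)*(-1)) = (228 + (55 - 625))*(-496 - ⅒) = (228 - 570)*(-4961/10) = -342*(-4961/10) = 848331/5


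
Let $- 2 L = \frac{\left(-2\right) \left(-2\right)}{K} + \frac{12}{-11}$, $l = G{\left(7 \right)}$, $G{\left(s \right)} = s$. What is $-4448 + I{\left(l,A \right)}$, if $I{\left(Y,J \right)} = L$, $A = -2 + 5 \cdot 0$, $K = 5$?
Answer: $- \frac{244632}{55} \approx -4447.9$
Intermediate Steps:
$l = 7$
$A = -2$ ($A = -2 + 0 = -2$)
$L = \frac{8}{55}$ ($L = - \frac{\frac{\left(-2\right) \left(-2\right)}{5} + \frac{12}{-11}}{2} = - \frac{4 \cdot \frac{1}{5} + 12 \left(- \frac{1}{11}\right)}{2} = - \frac{\frac{4}{5} - \frac{12}{11}}{2} = \left(- \frac{1}{2}\right) \left(- \frac{16}{55}\right) = \frac{8}{55} \approx 0.14545$)
$I{\left(Y,J \right)} = \frac{8}{55}$
$-4448 + I{\left(l,A \right)} = -4448 + \frac{8}{55} = - \frac{244632}{55}$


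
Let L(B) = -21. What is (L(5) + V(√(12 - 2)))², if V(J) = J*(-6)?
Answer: 801 + 252*√10 ≈ 1597.9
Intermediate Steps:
V(J) = -6*J
(L(5) + V(√(12 - 2)))² = (-21 - 6*√(12 - 2))² = (-21 - 6*√10)²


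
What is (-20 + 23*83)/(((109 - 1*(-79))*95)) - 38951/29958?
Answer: -319537099/267524940 ≈ -1.1944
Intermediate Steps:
(-20 + 23*83)/(((109 - 1*(-79))*95)) - 38951/29958 = (-20 + 1909)/(((109 + 79)*95)) - 38951*1/29958 = 1889/((188*95)) - 38951/29958 = 1889/17860 - 38951/29958 = -319537099/267524940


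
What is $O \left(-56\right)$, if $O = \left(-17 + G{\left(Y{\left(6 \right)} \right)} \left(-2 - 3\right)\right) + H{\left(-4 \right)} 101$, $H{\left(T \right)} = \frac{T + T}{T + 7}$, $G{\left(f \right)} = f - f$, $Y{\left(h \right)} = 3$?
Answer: $\frac{48104}{3} \approx 16035.0$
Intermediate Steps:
$G{\left(f \right)} = 0$
$H{\left(T \right)} = \frac{2 T}{7 + T}$
$O = - \frac{859}{3}$ ($O = \left(-17 + 0 \left(-2 - 3\right)\right) + 2 \left(-4\right) \frac{1}{7 - 4} \cdot 101 = \left(-17 + 0 \left(-2 - 3\right)\right) + 2 \left(-4\right) \frac{1}{3} \cdot 101 = \left(-17 + 0 \left(-5\right)\right) + 2 \left(-4\right) \frac{1}{3} \cdot 101 = \left(-17 + 0\right) - \frac{808}{3} = -17 - \frac{808}{3} = - \frac{859}{3} \approx -286.33$)
$O \left(-56\right) = \left(- \frac{859}{3}\right) \left(-56\right) = \frac{48104}{3}$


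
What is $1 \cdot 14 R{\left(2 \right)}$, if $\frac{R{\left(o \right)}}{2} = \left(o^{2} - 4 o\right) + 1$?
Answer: $-84$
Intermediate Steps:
$R{\left(o \right)} = 2 - 8 o + 2 o^{2}$ ($R{\left(o \right)} = 2 \left(\left(o^{2} - 4 o\right) + 1\right) = 2 \left(1 + o^{2} - 4 o\right) = 2 - 8 o + 2 o^{2}$)
$1 \cdot 14 R{\left(2 \right)} = 1 \cdot 14 \left(2 - 16 + 2 \cdot 2^{2}\right) = 14 \left(2 - 16 + 2 \cdot 4\right) = 14 \left(2 - 16 + 8\right) = 14 \left(-6\right) = -84$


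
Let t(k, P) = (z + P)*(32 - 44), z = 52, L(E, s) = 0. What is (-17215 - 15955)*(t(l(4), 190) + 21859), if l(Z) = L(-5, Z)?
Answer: -628737350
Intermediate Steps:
l(Z) = 0
t(k, P) = -624 - 12*P (t(k, P) = (52 + P)*(32 - 44) = (52 + P)*(-12) = -624 - 12*P)
(-17215 - 15955)*(t(l(4), 190) + 21859) = (-17215 - 15955)*((-624 - 12*190) + 21859) = -33170*((-624 - 2280) + 21859) = -33170*(-2904 + 21859) = -33170*18955 = -628737350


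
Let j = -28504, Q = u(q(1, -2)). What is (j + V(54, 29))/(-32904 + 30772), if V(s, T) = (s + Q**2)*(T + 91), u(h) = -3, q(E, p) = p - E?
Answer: 5236/533 ≈ 9.8236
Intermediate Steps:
Q = -3
V(s, T) = (9 + s)*(91 + T) (V(s, T) = (s + (-3)**2)*(T + 91) = (s + 9)*(91 + T) = (9 + s)*(91 + T))
(j + V(54, 29))/(-32904 + 30772) = (-28504 + (819 + 9*29 + 91*54 + 29*54))/(-32904 + 30772) = (-28504 + (819 + 261 + 4914 + 1566))/(-2132) = (-28504 + 7560)*(-1/2132) = -20944*(-1/2132) = 5236/533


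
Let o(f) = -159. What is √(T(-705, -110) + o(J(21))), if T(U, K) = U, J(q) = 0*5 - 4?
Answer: 12*I*√6 ≈ 29.394*I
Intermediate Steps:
J(q) = -4 (J(q) = 0 - 4 = -4)
√(T(-705, -110) + o(J(21))) = √(-705 - 159) = √(-864) = 12*I*√6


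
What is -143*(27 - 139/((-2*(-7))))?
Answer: -34177/14 ≈ -2441.2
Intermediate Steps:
-143*(27 - 139/((-2*(-7)))) = -143*(27 - 139/14) = -143*239/14 = -34177/14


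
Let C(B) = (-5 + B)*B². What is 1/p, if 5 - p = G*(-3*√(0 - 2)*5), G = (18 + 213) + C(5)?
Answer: 1/4802495 - 693*I*√2/4802495 ≈ 2.0823e-7 - 0.00020407*I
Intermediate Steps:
C(B) = B²*(-5 + B)
G = 231 (G = (18 + 213) + 5²*(-5 + 5) = 231 + 25*0 = 231 + 0 = 231)
p = 5 + 3465*I*√2 (p = 5 - 231*-3*√(0 - 2)*5 = 5 - 231*-3*I*√2*5 = 5 - 231*(-15*I*√2) = 5 - (-3465)*I*√2 = 5 + 3465*I*√2 ≈ 5.0 + 4900.3*I)
1/p = 1/(5 + 3465*I*√2)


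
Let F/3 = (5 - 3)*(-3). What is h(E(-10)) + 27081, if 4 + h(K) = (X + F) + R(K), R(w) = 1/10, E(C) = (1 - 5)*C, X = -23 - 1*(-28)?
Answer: 270641/10 ≈ 27064.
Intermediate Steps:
X = 5 (X = -23 + 28 = 5)
E(C) = -4*C
F = -18 (F = 3*((5 - 3)*(-3)) = 3*(2*(-3)) = 3*(-6) = -18)
R(w) = ⅒
h(K) = -169/10 (h(K) = -4 + ((5 - 18) + ⅒) = -4 + (-13 + ⅒) = -4 - 129/10 = -169/10)
h(E(-10)) + 27081 = -169/10 + 27081 = 270641/10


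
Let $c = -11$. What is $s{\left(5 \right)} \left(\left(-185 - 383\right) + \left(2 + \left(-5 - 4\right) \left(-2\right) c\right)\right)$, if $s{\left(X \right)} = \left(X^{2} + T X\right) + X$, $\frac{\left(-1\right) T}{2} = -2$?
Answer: $-38200$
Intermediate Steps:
$T = 4$ ($T = \left(-2\right) \left(-2\right) = 4$)
$s{\left(X \right)} = X^{2} + 5 X$ ($s{\left(X \right)} = \left(X^{2} + 4 X\right) + X = X^{2} + 5 X$)
$s{\left(5 \right)} \left(\left(-185 - 383\right) + \left(2 + \left(-5 - 4\right) \left(-2\right) c\right)\right) = 5 \left(5 + 5\right) \left(\left(-185 - 383\right) + \left(2 + \left(-5 - 4\right) \left(-2\right) \left(-11\right)\right)\right) = 5 \cdot 10 \left(-568 + \left(2 + \left(-9\right) \left(-2\right) \left(-11\right)\right)\right) = 50 \left(-568 + \left(2 + 18 \left(-11\right)\right)\right) = 50 \left(-568 + \left(2 - 198\right)\right) = 50 \left(-568 - 196\right) = 50 \left(-764\right) = -38200$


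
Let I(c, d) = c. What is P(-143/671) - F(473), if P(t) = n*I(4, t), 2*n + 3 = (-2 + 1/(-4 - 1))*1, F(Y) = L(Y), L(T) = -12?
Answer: 8/5 ≈ 1.6000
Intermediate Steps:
F(Y) = -12
n = -13/5 (n = -3/2 + ((-2 + 1/(-4 - 1))*1)/2 = -3/2 + ((-2 + 1/(-5))*1)/2 = -3/2 + ((-2 - 1/5)*1)/2 = -3/2 + (-11/5*1)/2 = -3/2 + (1/2)*(-11/5) = -3/2 - 11/10 = -13/5 ≈ -2.6000)
P(t) = -52/5 (P(t) = -13/5*4 = -52/5)
P(-143/671) - F(473) = -52/5 - 1*(-12) = -52/5 + 12 = 8/5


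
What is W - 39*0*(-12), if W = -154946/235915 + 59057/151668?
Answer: -9567917773/35780756220 ≈ -0.26740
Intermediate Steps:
W = -9567917773/35780756220 (W = -154946*1/235915 + 59057*(1/151668) = -154946/235915 + 59057/151668 = -9567917773/35780756220 ≈ -0.26740)
W - 39*0*(-12) = -9567917773/35780756220 - 39*0*(-12) = -9567917773/35780756220 - 0*(-12) = -9567917773/35780756220 - 1*0 = -9567917773/35780756220 + 0 = -9567917773/35780756220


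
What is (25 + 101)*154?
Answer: 19404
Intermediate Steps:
(25 + 101)*154 = 126*154 = 19404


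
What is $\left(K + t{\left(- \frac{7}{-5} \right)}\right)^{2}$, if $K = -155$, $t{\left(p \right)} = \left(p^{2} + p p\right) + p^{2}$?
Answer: $\frac{13897984}{625} \approx 22237.0$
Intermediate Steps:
$t{\left(p \right)} = 3 p^{2}$ ($t{\left(p \right)} = \left(p^{2} + p^{2}\right) + p^{2} = 2 p^{2} + p^{2} = 3 p^{2}$)
$\left(K + t{\left(- \frac{7}{-5} \right)}\right)^{2} = \left(-155 + 3 \left(- \frac{7}{-5}\right)^{2}\right)^{2} = \left(-155 + 3 \left(\left(-7\right) \left(- \frac{1}{5}\right)\right)^{2}\right)^{2} = \left(-155 + 3 \left(\frac{7}{5}\right)^{2}\right)^{2} = \left(-155 + 3 \cdot \frac{49}{25}\right)^{2} = \left(-155 + \frac{147}{25}\right)^{2} = \left(- \frac{3728}{25}\right)^{2} = \frac{13897984}{625}$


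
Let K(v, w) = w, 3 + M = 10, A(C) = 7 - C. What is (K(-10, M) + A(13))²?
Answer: 1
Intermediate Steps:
M = 7 (M = -3 + 10 = 7)
(K(-10, M) + A(13))² = (7 + (7 - 1*13))² = (7 + (7 - 13))² = (7 - 6)² = 1² = 1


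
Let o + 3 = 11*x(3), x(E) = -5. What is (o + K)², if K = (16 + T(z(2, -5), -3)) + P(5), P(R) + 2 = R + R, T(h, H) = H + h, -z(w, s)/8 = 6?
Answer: 7225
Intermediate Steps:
z(w, s) = -48 (z(w, s) = -8*6 = -48)
P(R) = -2 + 2*R (P(R) = -2 + (R + R) = -2 + 2*R)
o = -58 (o = -3 + 11*(-5) = -3 - 55 = -58)
K = -27 (K = (16 + (-3 - 48)) + (-2 + 2*5) = (16 - 51) + (-2 + 10) = -35 + 8 = -27)
(o + K)² = (-58 - 27)² = (-85)² = 7225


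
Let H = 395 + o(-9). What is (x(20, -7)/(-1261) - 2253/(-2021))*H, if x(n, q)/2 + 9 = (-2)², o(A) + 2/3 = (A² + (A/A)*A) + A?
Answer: 3925625396/7645443 ≈ 513.46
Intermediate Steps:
o(A) = -⅔ + A² + 2*A (o(A) = -⅔ + ((A² + (A/A)*A) + A) = -⅔ + ((A² + 1*A) + A) = -⅔ + ((A² + A) + A) = -⅔ + ((A + A²) + A) = -⅔ + (A² + 2*A) = -⅔ + A² + 2*A)
x(n, q) = -10 (x(n, q) = -18 + 2*(-2)² = -18 + 2*4 = -18 + 8 = -10)
H = 1372/3 (H = 395 + (-⅔ + (-9)² + 2*(-9)) = 395 + (-⅔ + 81 - 18) = 395 + 187/3 = 1372/3 ≈ 457.33)
(x(20, -7)/(-1261) - 2253/(-2021))*H = (-10/(-1261) - 2253/(-2021))*(1372/3) = (-10*(-1/1261) - 2253*(-1/2021))*(1372/3) = (10/1261 + 2253/2021)*(1372/3) = (2861243/2548481)*(1372/3) = 3925625396/7645443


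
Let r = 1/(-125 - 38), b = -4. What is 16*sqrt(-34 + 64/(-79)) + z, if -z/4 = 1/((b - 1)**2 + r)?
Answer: -326/2037 + 80*I*sqrt(8690)/79 ≈ -0.16004 + 94.4*I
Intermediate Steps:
r = -1/163 (r = 1/(-163) = -1/163 ≈ -0.0061350)
z = -326/2037 (z = -4/((-4 - 1)**2 - 1/163) = -4/((-5)**2 - 1/163) = -4/(25 - 1/163) = -4/4074/163 = -4*163/4074 = -326/2037 ≈ -0.16004)
16*sqrt(-34 + 64/(-79)) + z = 16*sqrt(-34 + 64/(-79)) - 326/2037 = 16*sqrt(-34 + 64*(-1/79)) - 326/2037 = 16*sqrt(-34 - 64/79) - 326/2037 = 16*sqrt(-2750/79) - 326/2037 = 16*(5*I*sqrt(8690)/79) - 326/2037 = 80*I*sqrt(8690)/79 - 326/2037 = -326/2037 + 80*I*sqrt(8690)/79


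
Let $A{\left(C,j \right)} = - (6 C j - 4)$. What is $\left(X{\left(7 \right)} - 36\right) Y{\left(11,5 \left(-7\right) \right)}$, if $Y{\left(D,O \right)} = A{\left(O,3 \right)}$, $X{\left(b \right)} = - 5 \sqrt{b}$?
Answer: $-22824 - 3170 \sqrt{7} \approx -31211.0$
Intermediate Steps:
$A{\left(C,j \right)} = 4 - 6 C j$ ($A{\left(C,j \right)} = - (6 C j - 4) = - (-4 + 6 C j) = 4 - 6 C j$)
$Y{\left(D,O \right)} = 4 - 18 O$ ($Y{\left(D,O \right)} = 4 - 6 O 3 = 4 - 18 O$)
$\left(X{\left(7 \right)} - 36\right) Y{\left(11,5 \left(-7\right) \right)} = \left(- 5 \sqrt{7} - 36\right) \left(4 - 18 \cdot 5 \left(-7\right)\right) = \left(-36 - 5 \sqrt{7}\right) \left(4 - -630\right) = \left(-36 - 5 \sqrt{7}\right) \left(4 + 630\right) = \left(-36 - 5 \sqrt{7}\right) 634 = -22824 - 3170 \sqrt{7}$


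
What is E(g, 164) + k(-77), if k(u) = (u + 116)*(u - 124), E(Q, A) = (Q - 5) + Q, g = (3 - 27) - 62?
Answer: -8016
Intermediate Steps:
g = -86 (g = -24 - 62 = -86)
E(Q, A) = -5 + 2*Q (E(Q, A) = (-5 + Q) + Q = -5 + 2*Q)
k(u) = (-124 + u)*(116 + u) (k(u) = (116 + u)*(-124 + u) = (-124 + u)*(116 + u))
E(g, 164) + k(-77) = (-5 + 2*(-86)) + (-14384 + (-77)**2 - 8*(-77)) = (-5 - 172) + (-14384 + 5929 + 616) = -177 - 7839 = -8016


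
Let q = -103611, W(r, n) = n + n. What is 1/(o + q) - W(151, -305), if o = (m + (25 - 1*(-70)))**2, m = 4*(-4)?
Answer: 59395699/97370 ≈ 610.00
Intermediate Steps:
W(r, n) = 2*n
m = -16
o = 6241 (o = (-16 + (25 - 1*(-70)))**2 = (-16 + (25 + 70))**2 = (-16 + 95)**2 = 79**2 = 6241)
1/(o + q) - W(151, -305) = 1/(6241 - 103611) - 2*(-305) = 1/(-97370) - 1*(-610) = -1/97370 + 610 = 59395699/97370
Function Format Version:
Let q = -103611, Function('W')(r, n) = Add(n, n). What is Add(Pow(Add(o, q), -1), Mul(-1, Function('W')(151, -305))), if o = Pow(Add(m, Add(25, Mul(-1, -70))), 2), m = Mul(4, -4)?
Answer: Rational(59395699, 97370) ≈ 610.00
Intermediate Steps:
Function('W')(r, n) = Mul(2, n)
m = -16
o = 6241 (o = Pow(Add(-16, Add(25, Mul(-1, -70))), 2) = Pow(Add(-16, Add(25, 70)), 2) = Pow(Add(-16, 95), 2) = Pow(79, 2) = 6241)
Add(Pow(Add(o, q), -1), Mul(-1, Function('W')(151, -305))) = Add(Pow(Add(6241, -103611), -1), Mul(-1, Mul(2, -305))) = Add(Pow(-97370, -1), Mul(-1, -610)) = Add(Rational(-1, 97370), 610) = Rational(59395699, 97370)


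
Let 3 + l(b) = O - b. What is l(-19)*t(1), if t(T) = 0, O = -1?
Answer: 0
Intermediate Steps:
l(b) = -4 - b (l(b) = -3 + (-1 - b) = -4 - b)
l(-19)*t(1) = (-4 - 1*(-19))*0 = (-4 + 19)*0 = 15*0 = 0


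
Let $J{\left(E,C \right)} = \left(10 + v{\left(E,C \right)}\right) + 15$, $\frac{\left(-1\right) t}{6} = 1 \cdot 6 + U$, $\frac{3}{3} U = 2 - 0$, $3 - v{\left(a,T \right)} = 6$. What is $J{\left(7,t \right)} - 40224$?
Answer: $-40202$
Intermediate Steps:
$v{\left(a,T \right)} = -3$ ($v{\left(a,T \right)} = 3 - 6 = -3$)
$U = 2$ ($U = 2 - 0 = 2 + 0 = 2$)
$t = -48$ ($t = - 6 \left(1 \cdot 6 + 2\right) = - 6 \left(6 + 2\right) = \left(-6\right) 8 = -48$)
$J{\left(E,C \right)} = 22$ ($J{\left(E,C \right)} = \left(10 - 3\right) + 15 = 7 + 15 = 22$)
$J{\left(7,t \right)} - 40224 = 22 - 40224 = -40202$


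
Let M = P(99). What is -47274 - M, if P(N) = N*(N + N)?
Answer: -66876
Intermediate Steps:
P(N) = 2*N² (P(N) = N*(2*N) = 2*N²)
M = 19602 (M = 2*99² = 2*9801 = 19602)
-47274 - M = -47274 - 1*19602 = -47274 - 19602 = -66876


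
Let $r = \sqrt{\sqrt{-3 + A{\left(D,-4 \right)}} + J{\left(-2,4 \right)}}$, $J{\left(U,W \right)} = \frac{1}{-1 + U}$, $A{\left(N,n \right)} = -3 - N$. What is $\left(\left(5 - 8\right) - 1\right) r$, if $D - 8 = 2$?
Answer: $- \frac{4 \sqrt{-3 + 36 i}}{3} \approx -5.4263 - 5.8973 i$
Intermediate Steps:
$D = 10$ ($D = 8 + 2 = 10$)
$r = \sqrt{- \frac{1}{3} + 4 i}$ ($r = \sqrt{\sqrt{-3 - 13} + \frac{1}{-1 - 2}} = \sqrt{\sqrt{-3 - 13} + \frac{1}{-3}} = \sqrt{\sqrt{-3 - 13} - \frac{1}{3}} = \sqrt{\sqrt{-16} - \frac{1}{3}} = \sqrt{4 i - \frac{1}{3}} = \sqrt{- \frac{1}{3} + 4 i} \approx 1.3566 + 1.4743 i$)
$\left(\left(5 - 8\right) - 1\right) r = \left(\left(5 - 8\right) - 1\right) \frac{\sqrt{-3 + 36 i}}{3} = \left(-3 - 1\right) \frac{\sqrt{-3 + 36 i}}{3} = - 4 \frac{\sqrt{-3 + 36 i}}{3} = - \frac{4 \sqrt{-3 + 36 i}}{3}$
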